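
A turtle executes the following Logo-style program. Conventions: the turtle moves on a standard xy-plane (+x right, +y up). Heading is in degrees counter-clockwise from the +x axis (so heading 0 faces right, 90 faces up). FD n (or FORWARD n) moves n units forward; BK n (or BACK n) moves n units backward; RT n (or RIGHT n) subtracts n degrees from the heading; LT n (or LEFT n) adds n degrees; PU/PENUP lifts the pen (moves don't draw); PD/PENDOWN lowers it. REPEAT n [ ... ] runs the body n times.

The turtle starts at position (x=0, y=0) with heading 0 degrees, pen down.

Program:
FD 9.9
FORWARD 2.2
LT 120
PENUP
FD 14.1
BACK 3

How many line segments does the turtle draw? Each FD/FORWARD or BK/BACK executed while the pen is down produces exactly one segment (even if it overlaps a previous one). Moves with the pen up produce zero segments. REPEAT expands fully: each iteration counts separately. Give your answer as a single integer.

Executing turtle program step by step:
Start: pos=(0,0), heading=0, pen down
FD 9.9: (0,0) -> (9.9,0) [heading=0, draw]
FD 2.2: (9.9,0) -> (12.1,0) [heading=0, draw]
LT 120: heading 0 -> 120
PU: pen up
FD 14.1: (12.1,0) -> (5.05,12.211) [heading=120, move]
BK 3: (5.05,12.211) -> (6.55,9.613) [heading=120, move]
Final: pos=(6.55,9.613), heading=120, 2 segment(s) drawn
Segments drawn: 2

Answer: 2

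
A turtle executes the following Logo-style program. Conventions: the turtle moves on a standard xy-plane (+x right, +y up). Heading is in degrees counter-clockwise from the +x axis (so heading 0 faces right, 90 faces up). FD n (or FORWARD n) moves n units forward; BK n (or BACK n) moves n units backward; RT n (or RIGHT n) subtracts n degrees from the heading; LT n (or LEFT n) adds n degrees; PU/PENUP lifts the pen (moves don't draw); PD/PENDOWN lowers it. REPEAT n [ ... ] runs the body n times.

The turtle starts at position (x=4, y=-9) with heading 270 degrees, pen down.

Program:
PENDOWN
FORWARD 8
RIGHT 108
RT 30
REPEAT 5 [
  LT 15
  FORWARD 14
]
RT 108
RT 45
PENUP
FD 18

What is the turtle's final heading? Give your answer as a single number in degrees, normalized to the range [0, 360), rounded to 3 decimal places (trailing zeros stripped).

Executing turtle program step by step:
Start: pos=(4,-9), heading=270, pen down
PD: pen down
FD 8: (4,-9) -> (4,-17) [heading=270, draw]
RT 108: heading 270 -> 162
RT 30: heading 162 -> 132
REPEAT 5 [
  -- iteration 1/5 --
  LT 15: heading 132 -> 147
  FD 14: (4,-17) -> (-7.741,-9.375) [heading=147, draw]
  -- iteration 2/5 --
  LT 15: heading 147 -> 162
  FD 14: (-7.741,-9.375) -> (-21.056,-5.049) [heading=162, draw]
  -- iteration 3/5 --
  LT 15: heading 162 -> 177
  FD 14: (-21.056,-5.049) -> (-35.037,-4.316) [heading=177, draw]
  -- iteration 4/5 --
  LT 15: heading 177 -> 192
  FD 14: (-35.037,-4.316) -> (-48.731,-7.227) [heading=192, draw]
  -- iteration 5/5 --
  LT 15: heading 192 -> 207
  FD 14: (-48.731,-7.227) -> (-61.205,-13.583) [heading=207, draw]
]
RT 108: heading 207 -> 99
RT 45: heading 99 -> 54
PU: pen up
FD 18: (-61.205,-13.583) -> (-50.625,0.98) [heading=54, move]
Final: pos=(-50.625,0.98), heading=54, 6 segment(s) drawn

Answer: 54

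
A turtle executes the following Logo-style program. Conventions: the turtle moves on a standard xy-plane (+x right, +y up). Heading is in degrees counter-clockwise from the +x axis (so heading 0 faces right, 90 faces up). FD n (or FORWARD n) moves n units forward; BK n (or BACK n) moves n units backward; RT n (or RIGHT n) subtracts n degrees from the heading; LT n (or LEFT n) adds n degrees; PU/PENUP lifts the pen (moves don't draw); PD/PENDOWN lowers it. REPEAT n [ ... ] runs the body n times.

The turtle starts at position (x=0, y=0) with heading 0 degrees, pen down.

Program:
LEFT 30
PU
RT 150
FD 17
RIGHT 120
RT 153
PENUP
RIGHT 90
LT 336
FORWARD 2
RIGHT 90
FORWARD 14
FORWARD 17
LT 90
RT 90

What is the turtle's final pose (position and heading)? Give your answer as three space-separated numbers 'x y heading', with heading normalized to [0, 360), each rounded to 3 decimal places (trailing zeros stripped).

Answer: -27.061 10.187 123

Derivation:
Executing turtle program step by step:
Start: pos=(0,0), heading=0, pen down
LT 30: heading 0 -> 30
PU: pen up
RT 150: heading 30 -> 240
FD 17: (0,0) -> (-8.5,-14.722) [heading=240, move]
RT 120: heading 240 -> 120
RT 153: heading 120 -> 327
PU: pen up
RT 90: heading 327 -> 237
LT 336: heading 237 -> 213
FD 2: (-8.5,-14.722) -> (-10.177,-15.812) [heading=213, move]
RT 90: heading 213 -> 123
FD 14: (-10.177,-15.812) -> (-17.802,-4.07) [heading=123, move]
FD 17: (-17.802,-4.07) -> (-27.061,10.187) [heading=123, move]
LT 90: heading 123 -> 213
RT 90: heading 213 -> 123
Final: pos=(-27.061,10.187), heading=123, 0 segment(s) drawn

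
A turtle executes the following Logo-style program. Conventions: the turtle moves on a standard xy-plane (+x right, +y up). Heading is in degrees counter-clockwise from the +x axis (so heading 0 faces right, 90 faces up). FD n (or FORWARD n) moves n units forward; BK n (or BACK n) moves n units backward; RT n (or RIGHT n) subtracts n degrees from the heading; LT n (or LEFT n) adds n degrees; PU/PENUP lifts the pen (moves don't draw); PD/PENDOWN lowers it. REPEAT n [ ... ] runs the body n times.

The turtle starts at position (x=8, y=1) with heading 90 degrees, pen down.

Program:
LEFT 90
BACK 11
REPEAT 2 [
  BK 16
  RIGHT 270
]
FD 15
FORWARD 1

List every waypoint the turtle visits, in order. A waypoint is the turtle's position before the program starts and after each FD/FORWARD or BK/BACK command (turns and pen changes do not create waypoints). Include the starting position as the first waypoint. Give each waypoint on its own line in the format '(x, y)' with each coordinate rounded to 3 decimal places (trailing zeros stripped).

Executing turtle program step by step:
Start: pos=(8,1), heading=90, pen down
LT 90: heading 90 -> 180
BK 11: (8,1) -> (19,1) [heading=180, draw]
REPEAT 2 [
  -- iteration 1/2 --
  BK 16: (19,1) -> (35,1) [heading=180, draw]
  RT 270: heading 180 -> 270
  -- iteration 2/2 --
  BK 16: (35,1) -> (35,17) [heading=270, draw]
  RT 270: heading 270 -> 0
]
FD 15: (35,17) -> (50,17) [heading=0, draw]
FD 1: (50,17) -> (51,17) [heading=0, draw]
Final: pos=(51,17), heading=0, 5 segment(s) drawn
Waypoints (6 total):
(8, 1)
(19, 1)
(35, 1)
(35, 17)
(50, 17)
(51, 17)

Answer: (8, 1)
(19, 1)
(35, 1)
(35, 17)
(50, 17)
(51, 17)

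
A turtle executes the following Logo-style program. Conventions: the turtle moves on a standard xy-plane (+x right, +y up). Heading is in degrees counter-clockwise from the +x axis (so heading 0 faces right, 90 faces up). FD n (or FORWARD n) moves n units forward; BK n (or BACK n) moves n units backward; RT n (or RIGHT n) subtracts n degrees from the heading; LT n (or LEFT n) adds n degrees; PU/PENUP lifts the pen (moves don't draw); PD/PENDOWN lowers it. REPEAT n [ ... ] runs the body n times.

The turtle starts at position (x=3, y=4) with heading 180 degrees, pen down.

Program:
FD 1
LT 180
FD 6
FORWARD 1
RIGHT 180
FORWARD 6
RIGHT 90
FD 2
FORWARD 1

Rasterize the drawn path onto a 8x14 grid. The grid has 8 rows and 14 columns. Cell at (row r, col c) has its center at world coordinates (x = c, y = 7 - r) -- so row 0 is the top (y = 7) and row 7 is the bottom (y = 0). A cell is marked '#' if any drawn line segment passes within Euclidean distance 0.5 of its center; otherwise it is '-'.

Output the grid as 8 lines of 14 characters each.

Segment 0: (3,4) -> (2,4)
Segment 1: (2,4) -> (8,4)
Segment 2: (8,4) -> (9,4)
Segment 3: (9,4) -> (3,4)
Segment 4: (3,4) -> (3,6)
Segment 5: (3,6) -> (3,7)

Answer: ---#----------
---#----------
---#----------
--########----
--------------
--------------
--------------
--------------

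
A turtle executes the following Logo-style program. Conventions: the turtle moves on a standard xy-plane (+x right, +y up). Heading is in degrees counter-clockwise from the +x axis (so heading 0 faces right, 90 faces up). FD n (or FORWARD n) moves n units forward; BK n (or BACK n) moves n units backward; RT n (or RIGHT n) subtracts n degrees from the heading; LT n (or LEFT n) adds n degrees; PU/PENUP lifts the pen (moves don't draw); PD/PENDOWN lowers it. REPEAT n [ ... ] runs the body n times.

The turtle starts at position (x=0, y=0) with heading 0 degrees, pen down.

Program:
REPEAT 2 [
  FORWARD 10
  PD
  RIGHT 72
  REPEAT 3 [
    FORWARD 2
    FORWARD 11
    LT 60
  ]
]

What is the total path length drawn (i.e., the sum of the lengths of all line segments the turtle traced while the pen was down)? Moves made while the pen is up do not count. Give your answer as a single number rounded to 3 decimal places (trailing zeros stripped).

Executing turtle program step by step:
Start: pos=(0,0), heading=0, pen down
REPEAT 2 [
  -- iteration 1/2 --
  FD 10: (0,0) -> (10,0) [heading=0, draw]
  PD: pen down
  RT 72: heading 0 -> 288
  REPEAT 3 [
    -- iteration 1/3 --
    FD 2: (10,0) -> (10.618,-1.902) [heading=288, draw]
    FD 11: (10.618,-1.902) -> (14.017,-12.364) [heading=288, draw]
    LT 60: heading 288 -> 348
    -- iteration 2/3 --
    FD 2: (14.017,-12.364) -> (15.974,-12.78) [heading=348, draw]
    FD 11: (15.974,-12.78) -> (26.733,-15.067) [heading=348, draw]
    LT 60: heading 348 -> 48
    -- iteration 3/3 --
    FD 2: (26.733,-15.067) -> (28.071,-13.58) [heading=48, draw]
    FD 11: (28.071,-13.58) -> (35.432,-5.406) [heading=48, draw]
    LT 60: heading 48 -> 108
  ]
  -- iteration 2/2 --
  FD 10: (35.432,-5.406) -> (32.342,4.105) [heading=108, draw]
  PD: pen down
  RT 72: heading 108 -> 36
  REPEAT 3 [
    -- iteration 1/3 --
    FD 2: (32.342,4.105) -> (33.96,5.28) [heading=36, draw]
    FD 11: (33.96,5.28) -> (42.859,11.746) [heading=36, draw]
    LT 60: heading 36 -> 96
    -- iteration 2/3 --
    FD 2: (42.859,11.746) -> (42.65,13.735) [heading=96, draw]
    FD 11: (42.65,13.735) -> (41.5,24.675) [heading=96, draw]
    LT 60: heading 96 -> 156
    -- iteration 3/3 --
    FD 2: (41.5,24.675) -> (39.673,25.488) [heading=156, draw]
    FD 11: (39.673,25.488) -> (29.624,29.962) [heading=156, draw]
    LT 60: heading 156 -> 216
  ]
]
Final: pos=(29.624,29.962), heading=216, 14 segment(s) drawn

Segment lengths:
  seg 1: (0,0) -> (10,0), length = 10
  seg 2: (10,0) -> (10.618,-1.902), length = 2
  seg 3: (10.618,-1.902) -> (14.017,-12.364), length = 11
  seg 4: (14.017,-12.364) -> (15.974,-12.78), length = 2
  seg 5: (15.974,-12.78) -> (26.733,-15.067), length = 11
  seg 6: (26.733,-15.067) -> (28.071,-13.58), length = 2
  seg 7: (28.071,-13.58) -> (35.432,-5.406), length = 11
  seg 8: (35.432,-5.406) -> (32.342,4.105), length = 10
  seg 9: (32.342,4.105) -> (33.96,5.28), length = 2
  seg 10: (33.96,5.28) -> (42.859,11.746), length = 11
  seg 11: (42.859,11.746) -> (42.65,13.735), length = 2
  seg 12: (42.65,13.735) -> (41.5,24.675), length = 11
  seg 13: (41.5,24.675) -> (39.673,25.488), length = 2
  seg 14: (39.673,25.488) -> (29.624,29.962), length = 11
Total = 98

Answer: 98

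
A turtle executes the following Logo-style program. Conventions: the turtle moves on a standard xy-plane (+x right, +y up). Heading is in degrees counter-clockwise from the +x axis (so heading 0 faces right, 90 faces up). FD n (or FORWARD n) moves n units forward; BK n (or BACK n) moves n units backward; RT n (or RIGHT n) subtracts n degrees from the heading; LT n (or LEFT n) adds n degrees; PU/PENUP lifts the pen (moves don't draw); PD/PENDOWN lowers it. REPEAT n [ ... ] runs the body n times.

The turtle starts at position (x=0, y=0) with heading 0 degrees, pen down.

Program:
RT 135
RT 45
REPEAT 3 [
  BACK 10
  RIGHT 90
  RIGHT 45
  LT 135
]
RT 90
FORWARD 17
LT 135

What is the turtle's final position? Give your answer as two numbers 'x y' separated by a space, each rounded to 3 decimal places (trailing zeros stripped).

Answer: 30 17

Derivation:
Executing turtle program step by step:
Start: pos=(0,0), heading=0, pen down
RT 135: heading 0 -> 225
RT 45: heading 225 -> 180
REPEAT 3 [
  -- iteration 1/3 --
  BK 10: (0,0) -> (10,0) [heading=180, draw]
  RT 90: heading 180 -> 90
  RT 45: heading 90 -> 45
  LT 135: heading 45 -> 180
  -- iteration 2/3 --
  BK 10: (10,0) -> (20,0) [heading=180, draw]
  RT 90: heading 180 -> 90
  RT 45: heading 90 -> 45
  LT 135: heading 45 -> 180
  -- iteration 3/3 --
  BK 10: (20,0) -> (30,0) [heading=180, draw]
  RT 90: heading 180 -> 90
  RT 45: heading 90 -> 45
  LT 135: heading 45 -> 180
]
RT 90: heading 180 -> 90
FD 17: (30,0) -> (30,17) [heading=90, draw]
LT 135: heading 90 -> 225
Final: pos=(30,17), heading=225, 4 segment(s) drawn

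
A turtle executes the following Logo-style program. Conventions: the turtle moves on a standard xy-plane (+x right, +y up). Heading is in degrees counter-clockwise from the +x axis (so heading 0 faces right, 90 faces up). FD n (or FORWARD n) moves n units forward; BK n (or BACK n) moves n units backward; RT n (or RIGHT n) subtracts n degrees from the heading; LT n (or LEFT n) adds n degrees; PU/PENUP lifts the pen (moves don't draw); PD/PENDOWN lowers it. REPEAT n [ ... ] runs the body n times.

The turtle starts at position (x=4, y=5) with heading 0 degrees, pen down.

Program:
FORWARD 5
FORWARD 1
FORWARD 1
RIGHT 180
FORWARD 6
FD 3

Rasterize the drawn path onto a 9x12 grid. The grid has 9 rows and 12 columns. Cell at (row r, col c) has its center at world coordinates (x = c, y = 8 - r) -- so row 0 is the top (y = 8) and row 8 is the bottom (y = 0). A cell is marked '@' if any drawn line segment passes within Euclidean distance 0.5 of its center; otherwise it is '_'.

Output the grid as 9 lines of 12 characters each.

Answer: ____________
____________
____________
__@@@@@@@@@@
____________
____________
____________
____________
____________

Derivation:
Segment 0: (4,5) -> (9,5)
Segment 1: (9,5) -> (10,5)
Segment 2: (10,5) -> (11,5)
Segment 3: (11,5) -> (5,5)
Segment 4: (5,5) -> (2,5)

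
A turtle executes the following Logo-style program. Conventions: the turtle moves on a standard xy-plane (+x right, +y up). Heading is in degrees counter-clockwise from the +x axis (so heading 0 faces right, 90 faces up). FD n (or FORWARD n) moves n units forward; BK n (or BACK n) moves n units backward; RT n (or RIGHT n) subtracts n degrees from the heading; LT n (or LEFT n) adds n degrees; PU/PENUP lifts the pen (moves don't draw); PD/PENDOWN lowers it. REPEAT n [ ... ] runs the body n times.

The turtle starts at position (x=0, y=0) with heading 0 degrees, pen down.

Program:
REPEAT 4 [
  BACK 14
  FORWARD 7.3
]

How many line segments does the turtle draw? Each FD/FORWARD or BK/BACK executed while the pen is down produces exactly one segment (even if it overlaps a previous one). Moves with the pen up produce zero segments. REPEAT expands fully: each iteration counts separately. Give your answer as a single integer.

Answer: 8

Derivation:
Executing turtle program step by step:
Start: pos=(0,0), heading=0, pen down
REPEAT 4 [
  -- iteration 1/4 --
  BK 14: (0,0) -> (-14,0) [heading=0, draw]
  FD 7.3: (-14,0) -> (-6.7,0) [heading=0, draw]
  -- iteration 2/4 --
  BK 14: (-6.7,0) -> (-20.7,0) [heading=0, draw]
  FD 7.3: (-20.7,0) -> (-13.4,0) [heading=0, draw]
  -- iteration 3/4 --
  BK 14: (-13.4,0) -> (-27.4,0) [heading=0, draw]
  FD 7.3: (-27.4,0) -> (-20.1,0) [heading=0, draw]
  -- iteration 4/4 --
  BK 14: (-20.1,0) -> (-34.1,0) [heading=0, draw]
  FD 7.3: (-34.1,0) -> (-26.8,0) [heading=0, draw]
]
Final: pos=(-26.8,0), heading=0, 8 segment(s) drawn
Segments drawn: 8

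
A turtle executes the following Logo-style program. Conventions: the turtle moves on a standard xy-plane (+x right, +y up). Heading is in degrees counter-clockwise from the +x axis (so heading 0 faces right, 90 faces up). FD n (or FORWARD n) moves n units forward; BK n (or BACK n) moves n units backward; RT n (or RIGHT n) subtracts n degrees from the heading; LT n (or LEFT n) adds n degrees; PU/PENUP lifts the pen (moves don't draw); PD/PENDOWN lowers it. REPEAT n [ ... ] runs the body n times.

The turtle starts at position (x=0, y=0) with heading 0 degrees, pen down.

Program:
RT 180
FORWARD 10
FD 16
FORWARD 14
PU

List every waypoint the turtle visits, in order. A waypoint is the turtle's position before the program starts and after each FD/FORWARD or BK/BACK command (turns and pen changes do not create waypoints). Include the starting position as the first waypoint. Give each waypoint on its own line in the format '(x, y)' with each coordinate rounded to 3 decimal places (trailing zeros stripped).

Answer: (0, 0)
(-10, 0)
(-26, 0)
(-40, 0)

Derivation:
Executing turtle program step by step:
Start: pos=(0,0), heading=0, pen down
RT 180: heading 0 -> 180
FD 10: (0,0) -> (-10,0) [heading=180, draw]
FD 16: (-10,0) -> (-26,0) [heading=180, draw]
FD 14: (-26,0) -> (-40,0) [heading=180, draw]
PU: pen up
Final: pos=(-40,0), heading=180, 3 segment(s) drawn
Waypoints (4 total):
(0, 0)
(-10, 0)
(-26, 0)
(-40, 0)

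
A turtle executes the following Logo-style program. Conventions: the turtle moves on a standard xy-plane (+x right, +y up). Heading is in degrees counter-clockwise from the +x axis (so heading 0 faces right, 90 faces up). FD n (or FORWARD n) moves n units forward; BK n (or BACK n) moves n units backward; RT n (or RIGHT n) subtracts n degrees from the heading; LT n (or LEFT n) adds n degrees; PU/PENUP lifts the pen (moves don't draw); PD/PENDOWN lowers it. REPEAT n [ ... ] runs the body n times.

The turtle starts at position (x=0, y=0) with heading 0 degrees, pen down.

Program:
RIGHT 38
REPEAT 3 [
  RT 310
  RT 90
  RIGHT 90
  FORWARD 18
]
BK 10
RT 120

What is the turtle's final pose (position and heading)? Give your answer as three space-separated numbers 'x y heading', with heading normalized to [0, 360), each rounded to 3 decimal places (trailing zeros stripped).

Executing turtle program step by step:
Start: pos=(0,0), heading=0, pen down
RT 38: heading 0 -> 322
REPEAT 3 [
  -- iteration 1/3 --
  RT 310: heading 322 -> 12
  RT 90: heading 12 -> 282
  RT 90: heading 282 -> 192
  FD 18: (0,0) -> (-17.607,-3.742) [heading=192, draw]
  -- iteration 2/3 --
  RT 310: heading 192 -> 242
  RT 90: heading 242 -> 152
  RT 90: heading 152 -> 62
  FD 18: (-17.607,-3.742) -> (-9.156,12.151) [heading=62, draw]
  -- iteration 3/3 --
  RT 310: heading 62 -> 112
  RT 90: heading 112 -> 22
  RT 90: heading 22 -> 292
  FD 18: (-9.156,12.151) -> (-2.413,-4.539) [heading=292, draw]
]
BK 10: (-2.413,-4.539) -> (-6.159,4.733) [heading=292, draw]
RT 120: heading 292 -> 172
Final: pos=(-6.159,4.733), heading=172, 4 segment(s) drawn

Answer: -6.159 4.733 172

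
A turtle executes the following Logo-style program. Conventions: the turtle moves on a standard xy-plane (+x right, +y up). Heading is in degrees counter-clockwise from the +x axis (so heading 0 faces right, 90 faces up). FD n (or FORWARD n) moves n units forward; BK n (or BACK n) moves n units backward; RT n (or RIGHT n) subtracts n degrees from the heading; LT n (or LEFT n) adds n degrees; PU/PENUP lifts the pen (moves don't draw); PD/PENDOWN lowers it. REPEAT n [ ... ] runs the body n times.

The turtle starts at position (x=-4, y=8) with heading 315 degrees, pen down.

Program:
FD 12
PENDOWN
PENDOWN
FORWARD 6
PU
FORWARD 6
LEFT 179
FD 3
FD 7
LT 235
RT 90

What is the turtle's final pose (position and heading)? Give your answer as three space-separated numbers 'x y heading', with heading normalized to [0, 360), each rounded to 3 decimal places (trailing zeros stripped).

Executing turtle program step by step:
Start: pos=(-4,8), heading=315, pen down
FD 12: (-4,8) -> (4.485,-0.485) [heading=315, draw]
PD: pen down
PD: pen down
FD 6: (4.485,-0.485) -> (8.728,-4.728) [heading=315, draw]
PU: pen up
FD 6: (8.728,-4.728) -> (12.971,-8.971) [heading=315, move]
LT 179: heading 315 -> 134
FD 3: (12.971,-8.971) -> (10.887,-6.813) [heading=134, move]
FD 7: (10.887,-6.813) -> (6.024,-1.777) [heading=134, move]
LT 235: heading 134 -> 9
RT 90: heading 9 -> 279
Final: pos=(6.024,-1.777), heading=279, 2 segment(s) drawn

Answer: 6.024 -1.777 279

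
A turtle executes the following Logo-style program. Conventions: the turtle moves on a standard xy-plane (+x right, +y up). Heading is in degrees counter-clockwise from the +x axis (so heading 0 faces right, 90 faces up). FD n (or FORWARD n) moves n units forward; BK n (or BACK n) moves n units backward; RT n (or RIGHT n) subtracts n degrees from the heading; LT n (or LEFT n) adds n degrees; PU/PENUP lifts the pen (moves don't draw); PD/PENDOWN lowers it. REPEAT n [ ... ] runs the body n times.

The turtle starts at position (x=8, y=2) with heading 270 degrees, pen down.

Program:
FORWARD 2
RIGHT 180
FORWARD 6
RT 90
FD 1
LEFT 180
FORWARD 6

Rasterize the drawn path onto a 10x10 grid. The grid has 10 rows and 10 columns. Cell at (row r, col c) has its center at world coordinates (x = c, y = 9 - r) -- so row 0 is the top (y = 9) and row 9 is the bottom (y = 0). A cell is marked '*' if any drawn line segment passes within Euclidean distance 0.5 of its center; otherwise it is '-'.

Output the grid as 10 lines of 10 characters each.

Answer: ----------
----------
----------
---*******
--------*-
--------*-
--------*-
--------*-
--------*-
--------*-

Derivation:
Segment 0: (8,2) -> (8,0)
Segment 1: (8,0) -> (8,6)
Segment 2: (8,6) -> (9,6)
Segment 3: (9,6) -> (3,6)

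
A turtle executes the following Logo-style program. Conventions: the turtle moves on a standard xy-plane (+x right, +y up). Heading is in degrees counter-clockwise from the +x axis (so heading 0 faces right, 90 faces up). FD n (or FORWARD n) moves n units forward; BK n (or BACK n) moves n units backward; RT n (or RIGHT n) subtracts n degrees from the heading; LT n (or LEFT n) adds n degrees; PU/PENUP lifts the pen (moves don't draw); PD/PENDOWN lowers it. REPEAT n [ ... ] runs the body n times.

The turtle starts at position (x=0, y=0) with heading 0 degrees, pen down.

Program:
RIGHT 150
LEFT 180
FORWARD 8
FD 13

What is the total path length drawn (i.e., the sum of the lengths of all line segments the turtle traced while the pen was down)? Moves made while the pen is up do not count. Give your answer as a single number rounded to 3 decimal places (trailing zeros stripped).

Answer: 21

Derivation:
Executing turtle program step by step:
Start: pos=(0,0), heading=0, pen down
RT 150: heading 0 -> 210
LT 180: heading 210 -> 30
FD 8: (0,0) -> (6.928,4) [heading=30, draw]
FD 13: (6.928,4) -> (18.187,10.5) [heading=30, draw]
Final: pos=(18.187,10.5), heading=30, 2 segment(s) drawn

Segment lengths:
  seg 1: (0,0) -> (6.928,4), length = 8
  seg 2: (6.928,4) -> (18.187,10.5), length = 13
Total = 21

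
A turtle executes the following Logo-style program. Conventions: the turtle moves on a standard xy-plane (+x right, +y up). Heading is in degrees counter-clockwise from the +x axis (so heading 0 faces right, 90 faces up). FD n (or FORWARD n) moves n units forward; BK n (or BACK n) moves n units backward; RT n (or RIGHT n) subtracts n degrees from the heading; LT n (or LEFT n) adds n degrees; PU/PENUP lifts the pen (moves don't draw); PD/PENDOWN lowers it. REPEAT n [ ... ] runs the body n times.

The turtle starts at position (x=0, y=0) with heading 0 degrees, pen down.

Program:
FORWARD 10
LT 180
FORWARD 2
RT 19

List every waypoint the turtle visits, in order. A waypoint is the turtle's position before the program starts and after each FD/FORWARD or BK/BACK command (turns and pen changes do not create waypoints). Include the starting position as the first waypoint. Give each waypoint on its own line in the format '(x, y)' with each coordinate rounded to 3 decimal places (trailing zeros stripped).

Answer: (0, 0)
(10, 0)
(8, 0)

Derivation:
Executing turtle program step by step:
Start: pos=(0,0), heading=0, pen down
FD 10: (0,0) -> (10,0) [heading=0, draw]
LT 180: heading 0 -> 180
FD 2: (10,0) -> (8,0) [heading=180, draw]
RT 19: heading 180 -> 161
Final: pos=(8,0), heading=161, 2 segment(s) drawn
Waypoints (3 total):
(0, 0)
(10, 0)
(8, 0)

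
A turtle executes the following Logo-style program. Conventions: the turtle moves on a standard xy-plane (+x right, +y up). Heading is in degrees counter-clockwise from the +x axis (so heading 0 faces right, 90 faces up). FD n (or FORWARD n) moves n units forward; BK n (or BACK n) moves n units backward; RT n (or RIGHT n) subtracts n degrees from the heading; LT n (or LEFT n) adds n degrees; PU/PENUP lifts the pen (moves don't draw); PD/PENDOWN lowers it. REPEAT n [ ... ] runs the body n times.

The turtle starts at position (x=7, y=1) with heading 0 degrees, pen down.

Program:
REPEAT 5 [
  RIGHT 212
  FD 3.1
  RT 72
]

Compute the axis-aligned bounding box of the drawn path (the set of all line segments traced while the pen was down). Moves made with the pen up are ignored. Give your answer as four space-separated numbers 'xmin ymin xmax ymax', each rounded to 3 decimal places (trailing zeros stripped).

Answer: 2.141 -2.195 7 2.643

Derivation:
Executing turtle program step by step:
Start: pos=(7,1), heading=0, pen down
REPEAT 5 [
  -- iteration 1/5 --
  RT 212: heading 0 -> 148
  FD 3.1: (7,1) -> (4.371,2.643) [heading=148, draw]
  RT 72: heading 148 -> 76
  -- iteration 2/5 --
  RT 212: heading 76 -> 224
  FD 3.1: (4.371,2.643) -> (2.141,0.489) [heading=224, draw]
  RT 72: heading 224 -> 152
  -- iteration 3/5 --
  RT 212: heading 152 -> 300
  FD 3.1: (2.141,0.489) -> (3.691,-2.195) [heading=300, draw]
  RT 72: heading 300 -> 228
  -- iteration 4/5 --
  RT 212: heading 228 -> 16
  FD 3.1: (3.691,-2.195) -> (6.671,-1.341) [heading=16, draw]
  RT 72: heading 16 -> 304
  -- iteration 5/5 --
  RT 212: heading 304 -> 92
  FD 3.1: (6.671,-1.341) -> (6.563,1.757) [heading=92, draw]
  RT 72: heading 92 -> 20
]
Final: pos=(6.563,1.757), heading=20, 5 segment(s) drawn

Segment endpoints: x in {2.141, 3.691, 4.371, 6.563, 6.671, 7}, y in {-2.195, -1.341, 0.489, 1, 1.757, 2.643}
xmin=2.141, ymin=-2.195, xmax=7, ymax=2.643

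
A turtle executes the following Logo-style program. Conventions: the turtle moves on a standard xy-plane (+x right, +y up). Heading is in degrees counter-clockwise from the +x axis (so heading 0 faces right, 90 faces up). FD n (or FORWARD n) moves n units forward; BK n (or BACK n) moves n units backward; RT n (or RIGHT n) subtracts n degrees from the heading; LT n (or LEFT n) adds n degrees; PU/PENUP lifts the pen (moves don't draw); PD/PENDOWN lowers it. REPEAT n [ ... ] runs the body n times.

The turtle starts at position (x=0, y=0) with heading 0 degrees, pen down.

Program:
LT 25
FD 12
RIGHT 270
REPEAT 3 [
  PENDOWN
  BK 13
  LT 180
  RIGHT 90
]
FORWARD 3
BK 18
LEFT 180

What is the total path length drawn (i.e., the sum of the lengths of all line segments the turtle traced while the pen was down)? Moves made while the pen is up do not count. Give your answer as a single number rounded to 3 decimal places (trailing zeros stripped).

Executing turtle program step by step:
Start: pos=(0,0), heading=0, pen down
LT 25: heading 0 -> 25
FD 12: (0,0) -> (10.876,5.071) [heading=25, draw]
RT 270: heading 25 -> 115
REPEAT 3 [
  -- iteration 1/3 --
  PD: pen down
  BK 13: (10.876,5.071) -> (16.37,-6.711) [heading=115, draw]
  LT 180: heading 115 -> 295
  RT 90: heading 295 -> 205
  -- iteration 2/3 --
  PD: pen down
  BK 13: (16.37,-6.711) -> (28.152,-1.217) [heading=205, draw]
  LT 180: heading 205 -> 25
  RT 90: heading 25 -> 295
  -- iteration 3/3 --
  PD: pen down
  BK 13: (28.152,-1.217) -> (22.658,10.565) [heading=295, draw]
  LT 180: heading 295 -> 115
  RT 90: heading 115 -> 25
]
FD 3: (22.658,10.565) -> (25.377,11.833) [heading=25, draw]
BK 18: (25.377,11.833) -> (9.063,4.226) [heading=25, draw]
LT 180: heading 25 -> 205
Final: pos=(9.063,4.226), heading=205, 6 segment(s) drawn

Segment lengths:
  seg 1: (0,0) -> (10.876,5.071), length = 12
  seg 2: (10.876,5.071) -> (16.37,-6.711), length = 13
  seg 3: (16.37,-6.711) -> (28.152,-1.217), length = 13
  seg 4: (28.152,-1.217) -> (22.658,10.565), length = 13
  seg 5: (22.658,10.565) -> (25.377,11.833), length = 3
  seg 6: (25.377,11.833) -> (9.063,4.226), length = 18
Total = 72

Answer: 72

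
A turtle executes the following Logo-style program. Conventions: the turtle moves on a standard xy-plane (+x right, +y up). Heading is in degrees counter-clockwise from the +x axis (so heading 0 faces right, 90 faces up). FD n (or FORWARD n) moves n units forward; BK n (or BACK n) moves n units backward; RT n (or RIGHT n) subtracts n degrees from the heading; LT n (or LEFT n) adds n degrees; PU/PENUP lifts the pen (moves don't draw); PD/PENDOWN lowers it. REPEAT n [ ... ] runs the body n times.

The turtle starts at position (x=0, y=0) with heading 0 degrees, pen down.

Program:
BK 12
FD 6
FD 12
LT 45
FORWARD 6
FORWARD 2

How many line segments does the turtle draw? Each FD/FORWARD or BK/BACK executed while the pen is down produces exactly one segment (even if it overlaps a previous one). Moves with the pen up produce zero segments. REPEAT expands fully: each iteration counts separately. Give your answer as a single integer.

Answer: 5

Derivation:
Executing turtle program step by step:
Start: pos=(0,0), heading=0, pen down
BK 12: (0,0) -> (-12,0) [heading=0, draw]
FD 6: (-12,0) -> (-6,0) [heading=0, draw]
FD 12: (-6,0) -> (6,0) [heading=0, draw]
LT 45: heading 0 -> 45
FD 6: (6,0) -> (10.243,4.243) [heading=45, draw]
FD 2: (10.243,4.243) -> (11.657,5.657) [heading=45, draw]
Final: pos=(11.657,5.657), heading=45, 5 segment(s) drawn
Segments drawn: 5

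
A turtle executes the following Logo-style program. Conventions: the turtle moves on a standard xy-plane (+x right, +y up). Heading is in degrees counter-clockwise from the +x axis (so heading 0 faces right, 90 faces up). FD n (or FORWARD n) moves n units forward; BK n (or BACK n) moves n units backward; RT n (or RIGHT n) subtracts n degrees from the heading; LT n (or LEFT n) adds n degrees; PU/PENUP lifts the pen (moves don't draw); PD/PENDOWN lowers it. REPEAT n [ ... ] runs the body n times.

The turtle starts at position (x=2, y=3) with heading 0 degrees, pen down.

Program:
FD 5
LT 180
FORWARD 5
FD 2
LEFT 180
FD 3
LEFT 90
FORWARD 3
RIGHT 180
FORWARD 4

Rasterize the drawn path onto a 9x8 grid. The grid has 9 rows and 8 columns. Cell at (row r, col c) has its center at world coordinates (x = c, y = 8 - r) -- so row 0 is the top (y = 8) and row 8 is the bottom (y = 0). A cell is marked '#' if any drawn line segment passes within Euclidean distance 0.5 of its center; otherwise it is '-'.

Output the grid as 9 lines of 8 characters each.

Answer: --------
--------
---#----
---#----
---#----
########
---#----
--------
--------

Derivation:
Segment 0: (2,3) -> (7,3)
Segment 1: (7,3) -> (2,3)
Segment 2: (2,3) -> (0,3)
Segment 3: (0,3) -> (3,3)
Segment 4: (3,3) -> (3,6)
Segment 5: (3,6) -> (3,2)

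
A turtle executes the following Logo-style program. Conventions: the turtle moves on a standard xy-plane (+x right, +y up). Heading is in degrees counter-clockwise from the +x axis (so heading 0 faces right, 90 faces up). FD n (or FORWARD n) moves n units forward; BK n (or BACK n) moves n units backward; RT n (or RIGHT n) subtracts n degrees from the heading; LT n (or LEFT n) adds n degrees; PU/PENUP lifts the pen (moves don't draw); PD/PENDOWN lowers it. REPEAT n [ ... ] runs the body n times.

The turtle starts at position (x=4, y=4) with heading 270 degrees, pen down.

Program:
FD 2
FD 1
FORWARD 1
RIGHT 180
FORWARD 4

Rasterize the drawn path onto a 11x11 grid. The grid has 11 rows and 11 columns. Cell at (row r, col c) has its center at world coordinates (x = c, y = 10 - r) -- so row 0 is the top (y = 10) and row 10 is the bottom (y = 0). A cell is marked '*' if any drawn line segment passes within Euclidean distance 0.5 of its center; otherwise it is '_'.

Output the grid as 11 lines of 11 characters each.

Segment 0: (4,4) -> (4,2)
Segment 1: (4,2) -> (4,1)
Segment 2: (4,1) -> (4,0)
Segment 3: (4,0) -> (4,4)

Answer: ___________
___________
___________
___________
___________
___________
____*______
____*______
____*______
____*______
____*______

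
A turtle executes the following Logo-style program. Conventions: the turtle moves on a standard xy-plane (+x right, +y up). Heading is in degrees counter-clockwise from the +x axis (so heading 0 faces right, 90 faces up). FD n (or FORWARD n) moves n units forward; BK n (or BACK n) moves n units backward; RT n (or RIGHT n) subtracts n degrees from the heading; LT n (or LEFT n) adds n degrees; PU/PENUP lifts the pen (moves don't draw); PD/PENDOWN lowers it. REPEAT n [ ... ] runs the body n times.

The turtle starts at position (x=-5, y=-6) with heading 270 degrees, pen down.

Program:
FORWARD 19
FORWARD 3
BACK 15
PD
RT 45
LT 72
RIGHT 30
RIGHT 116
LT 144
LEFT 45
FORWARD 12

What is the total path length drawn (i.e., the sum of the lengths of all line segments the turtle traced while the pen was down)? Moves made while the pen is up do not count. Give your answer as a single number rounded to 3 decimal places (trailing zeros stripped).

Executing turtle program step by step:
Start: pos=(-5,-6), heading=270, pen down
FD 19: (-5,-6) -> (-5,-25) [heading=270, draw]
FD 3: (-5,-25) -> (-5,-28) [heading=270, draw]
BK 15: (-5,-28) -> (-5,-13) [heading=270, draw]
PD: pen down
RT 45: heading 270 -> 225
LT 72: heading 225 -> 297
RT 30: heading 297 -> 267
RT 116: heading 267 -> 151
LT 144: heading 151 -> 295
LT 45: heading 295 -> 340
FD 12: (-5,-13) -> (6.276,-17.104) [heading=340, draw]
Final: pos=(6.276,-17.104), heading=340, 4 segment(s) drawn

Segment lengths:
  seg 1: (-5,-6) -> (-5,-25), length = 19
  seg 2: (-5,-25) -> (-5,-28), length = 3
  seg 3: (-5,-28) -> (-5,-13), length = 15
  seg 4: (-5,-13) -> (6.276,-17.104), length = 12
Total = 49

Answer: 49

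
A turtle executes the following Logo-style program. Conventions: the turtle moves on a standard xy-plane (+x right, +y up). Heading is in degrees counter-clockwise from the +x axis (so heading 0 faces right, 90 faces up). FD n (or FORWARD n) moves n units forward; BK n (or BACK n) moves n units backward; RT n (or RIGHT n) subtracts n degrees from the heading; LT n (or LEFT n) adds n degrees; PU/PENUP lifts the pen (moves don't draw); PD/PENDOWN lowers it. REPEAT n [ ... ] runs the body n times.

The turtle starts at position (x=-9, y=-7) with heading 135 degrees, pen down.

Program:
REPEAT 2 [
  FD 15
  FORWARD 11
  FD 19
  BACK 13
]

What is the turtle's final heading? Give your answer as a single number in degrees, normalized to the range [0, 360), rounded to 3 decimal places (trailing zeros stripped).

Executing turtle program step by step:
Start: pos=(-9,-7), heading=135, pen down
REPEAT 2 [
  -- iteration 1/2 --
  FD 15: (-9,-7) -> (-19.607,3.607) [heading=135, draw]
  FD 11: (-19.607,3.607) -> (-27.385,11.385) [heading=135, draw]
  FD 19: (-27.385,11.385) -> (-40.82,24.82) [heading=135, draw]
  BK 13: (-40.82,24.82) -> (-31.627,15.627) [heading=135, draw]
  -- iteration 2/2 --
  FD 15: (-31.627,15.627) -> (-42.234,26.234) [heading=135, draw]
  FD 11: (-42.234,26.234) -> (-50.012,34.012) [heading=135, draw]
  FD 19: (-50.012,34.012) -> (-63.447,47.447) [heading=135, draw]
  BK 13: (-63.447,47.447) -> (-54.255,38.255) [heading=135, draw]
]
Final: pos=(-54.255,38.255), heading=135, 8 segment(s) drawn

Answer: 135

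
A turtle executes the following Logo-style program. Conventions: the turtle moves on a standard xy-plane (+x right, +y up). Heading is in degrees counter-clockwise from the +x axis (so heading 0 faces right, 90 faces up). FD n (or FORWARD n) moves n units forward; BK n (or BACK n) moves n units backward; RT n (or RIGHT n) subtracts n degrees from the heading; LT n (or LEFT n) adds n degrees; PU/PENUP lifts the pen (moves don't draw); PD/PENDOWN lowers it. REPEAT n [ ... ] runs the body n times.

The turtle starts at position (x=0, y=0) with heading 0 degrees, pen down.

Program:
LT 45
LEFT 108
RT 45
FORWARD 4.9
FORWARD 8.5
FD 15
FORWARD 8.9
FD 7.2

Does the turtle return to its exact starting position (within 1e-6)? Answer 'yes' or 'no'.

Answer: no

Derivation:
Executing turtle program step by step:
Start: pos=(0,0), heading=0, pen down
LT 45: heading 0 -> 45
LT 108: heading 45 -> 153
RT 45: heading 153 -> 108
FD 4.9: (0,0) -> (-1.514,4.66) [heading=108, draw]
FD 8.5: (-1.514,4.66) -> (-4.141,12.744) [heading=108, draw]
FD 15: (-4.141,12.744) -> (-8.776,27.01) [heading=108, draw]
FD 8.9: (-8.776,27.01) -> (-11.526,35.474) [heading=108, draw]
FD 7.2: (-11.526,35.474) -> (-13.751,42.322) [heading=108, draw]
Final: pos=(-13.751,42.322), heading=108, 5 segment(s) drawn

Start position: (0, 0)
Final position: (-13.751, 42.322)
Distance = 44.5; >= 1e-6 -> NOT closed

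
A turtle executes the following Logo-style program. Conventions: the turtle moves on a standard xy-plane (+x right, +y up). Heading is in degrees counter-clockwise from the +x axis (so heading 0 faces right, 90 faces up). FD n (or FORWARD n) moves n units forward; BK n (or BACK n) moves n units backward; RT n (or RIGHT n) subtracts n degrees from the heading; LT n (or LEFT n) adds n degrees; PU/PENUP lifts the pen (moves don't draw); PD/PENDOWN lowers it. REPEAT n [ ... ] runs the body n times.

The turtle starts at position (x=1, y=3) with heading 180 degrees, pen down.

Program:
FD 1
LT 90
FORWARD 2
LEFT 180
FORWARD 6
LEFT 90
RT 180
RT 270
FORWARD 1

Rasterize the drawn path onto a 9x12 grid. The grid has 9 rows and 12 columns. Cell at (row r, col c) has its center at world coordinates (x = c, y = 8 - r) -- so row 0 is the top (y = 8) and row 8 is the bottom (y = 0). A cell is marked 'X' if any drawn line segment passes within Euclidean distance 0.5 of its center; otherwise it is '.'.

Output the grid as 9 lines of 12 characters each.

Segment 0: (1,3) -> (0,3)
Segment 1: (0,3) -> (-0,1)
Segment 2: (-0,1) -> (0,7)
Segment 3: (0,7) -> (0,8)

Answer: X...........
X...........
X...........
X...........
X...........
XX..........
X...........
X...........
............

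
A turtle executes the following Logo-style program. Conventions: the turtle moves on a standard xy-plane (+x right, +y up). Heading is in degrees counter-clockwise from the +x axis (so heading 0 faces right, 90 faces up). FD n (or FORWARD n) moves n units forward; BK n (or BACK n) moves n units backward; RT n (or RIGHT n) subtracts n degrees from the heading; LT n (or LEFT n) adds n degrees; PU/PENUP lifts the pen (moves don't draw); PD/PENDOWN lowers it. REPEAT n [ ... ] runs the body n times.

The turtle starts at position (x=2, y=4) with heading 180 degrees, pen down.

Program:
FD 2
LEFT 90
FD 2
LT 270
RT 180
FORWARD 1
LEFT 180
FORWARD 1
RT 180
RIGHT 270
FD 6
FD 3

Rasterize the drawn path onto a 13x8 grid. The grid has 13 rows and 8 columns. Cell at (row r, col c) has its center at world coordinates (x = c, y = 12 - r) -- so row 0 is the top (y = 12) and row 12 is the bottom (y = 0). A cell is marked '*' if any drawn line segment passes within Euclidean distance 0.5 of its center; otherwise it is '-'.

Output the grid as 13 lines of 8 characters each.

Segment 0: (2,4) -> (0,4)
Segment 1: (0,4) -> (-0,2)
Segment 2: (-0,2) -> (1,2)
Segment 3: (1,2) -> (-0,2)
Segment 4: (-0,2) -> (0,8)
Segment 5: (0,8) -> (0,11)

Answer: --------
*-------
*-------
*-------
*-------
*-------
*-------
*-------
***-----
*-------
**------
--------
--------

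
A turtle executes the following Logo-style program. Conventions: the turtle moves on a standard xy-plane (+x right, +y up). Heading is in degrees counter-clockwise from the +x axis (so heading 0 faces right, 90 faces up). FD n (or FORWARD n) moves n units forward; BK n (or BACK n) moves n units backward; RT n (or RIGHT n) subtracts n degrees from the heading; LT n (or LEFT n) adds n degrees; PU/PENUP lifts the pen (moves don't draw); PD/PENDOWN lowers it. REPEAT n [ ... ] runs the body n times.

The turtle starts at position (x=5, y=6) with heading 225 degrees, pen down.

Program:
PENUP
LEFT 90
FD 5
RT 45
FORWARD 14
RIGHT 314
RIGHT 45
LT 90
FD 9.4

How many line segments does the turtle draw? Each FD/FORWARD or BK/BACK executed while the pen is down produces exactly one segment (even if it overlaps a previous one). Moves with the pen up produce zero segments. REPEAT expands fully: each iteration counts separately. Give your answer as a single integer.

Answer: 0

Derivation:
Executing turtle program step by step:
Start: pos=(5,6), heading=225, pen down
PU: pen up
LT 90: heading 225 -> 315
FD 5: (5,6) -> (8.536,2.464) [heading=315, move]
RT 45: heading 315 -> 270
FD 14: (8.536,2.464) -> (8.536,-11.536) [heading=270, move]
RT 314: heading 270 -> 316
RT 45: heading 316 -> 271
LT 90: heading 271 -> 1
FD 9.4: (8.536,-11.536) -> (17.934,-11.371) [heading=1, move]
Final: pos=(17.934,-11.371), heading=1, 0 segment(s) drawn
Segments drawn: 0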